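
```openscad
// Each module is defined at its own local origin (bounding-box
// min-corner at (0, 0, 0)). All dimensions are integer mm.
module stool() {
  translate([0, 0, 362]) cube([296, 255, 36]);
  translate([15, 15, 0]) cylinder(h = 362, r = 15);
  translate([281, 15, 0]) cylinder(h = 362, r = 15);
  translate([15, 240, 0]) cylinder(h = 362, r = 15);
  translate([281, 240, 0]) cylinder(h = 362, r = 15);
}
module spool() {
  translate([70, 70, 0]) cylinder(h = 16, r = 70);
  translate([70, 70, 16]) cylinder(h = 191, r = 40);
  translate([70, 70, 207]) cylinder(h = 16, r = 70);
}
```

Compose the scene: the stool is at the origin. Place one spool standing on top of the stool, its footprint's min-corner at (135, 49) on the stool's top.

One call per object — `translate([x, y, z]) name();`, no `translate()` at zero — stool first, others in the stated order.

stool();
translate([135, 49, 398]) spool();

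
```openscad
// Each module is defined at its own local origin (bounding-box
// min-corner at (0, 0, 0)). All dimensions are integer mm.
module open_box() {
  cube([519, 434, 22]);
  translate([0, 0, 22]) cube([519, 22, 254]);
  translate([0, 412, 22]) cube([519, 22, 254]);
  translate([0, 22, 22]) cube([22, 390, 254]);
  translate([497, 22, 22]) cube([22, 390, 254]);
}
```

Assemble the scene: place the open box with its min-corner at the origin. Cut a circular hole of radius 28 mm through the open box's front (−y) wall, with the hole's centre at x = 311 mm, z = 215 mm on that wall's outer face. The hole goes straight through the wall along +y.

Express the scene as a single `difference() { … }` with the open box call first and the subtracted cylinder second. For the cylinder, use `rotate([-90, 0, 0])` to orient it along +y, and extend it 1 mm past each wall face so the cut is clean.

difference() {
  open_box();
  translate([311, -1, 215]) rotate([-90, 0, 0]) cylinder(h = 24, r = 28);
}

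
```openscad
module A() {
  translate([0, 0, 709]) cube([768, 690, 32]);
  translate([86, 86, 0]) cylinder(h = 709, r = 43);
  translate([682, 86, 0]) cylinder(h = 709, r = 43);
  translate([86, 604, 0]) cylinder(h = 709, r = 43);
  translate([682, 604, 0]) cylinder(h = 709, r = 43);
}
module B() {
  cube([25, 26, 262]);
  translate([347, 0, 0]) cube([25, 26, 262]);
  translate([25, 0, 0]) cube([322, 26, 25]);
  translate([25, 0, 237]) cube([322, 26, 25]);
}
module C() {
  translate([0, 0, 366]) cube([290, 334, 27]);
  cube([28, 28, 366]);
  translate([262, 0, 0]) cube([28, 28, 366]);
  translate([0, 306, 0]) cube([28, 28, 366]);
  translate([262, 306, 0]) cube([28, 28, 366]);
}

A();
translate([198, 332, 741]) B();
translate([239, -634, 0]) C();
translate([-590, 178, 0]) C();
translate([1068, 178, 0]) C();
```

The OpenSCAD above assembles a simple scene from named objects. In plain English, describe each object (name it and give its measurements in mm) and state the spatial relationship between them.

A is a table: top 768 mm (x) × 690 mm (y), 32 mm thick, upper face at z = 741 mm, on four round legs of 86 mm diameter, each leg's bounding box inset 43 mm from the nearest pair of top edges, running from z = 0 to the bottom of the top.

B is a rectangular picture frame lying in the x–z plane (depth along y). The opening is 322 mm wide (x) by 212 mm tall (z), surrounded by a border 25 mm wide on all four sides. The frame is 26 mm deep and is made of two full-height vertical stiles with two horizontal rails fitted between them.

C is a simple wooden stool: a rectangular seat 290 mm (x) by 334 mm (y), 27 mm thick, top face at z = 393 mm, on four square legs, each 28×28 mm in cross-section. The legs rest on z = 0, each flush with a corner of the seat.

The picture frame is on top of the table, centred. Three stools sit around the table at the −y, −x, +x sides.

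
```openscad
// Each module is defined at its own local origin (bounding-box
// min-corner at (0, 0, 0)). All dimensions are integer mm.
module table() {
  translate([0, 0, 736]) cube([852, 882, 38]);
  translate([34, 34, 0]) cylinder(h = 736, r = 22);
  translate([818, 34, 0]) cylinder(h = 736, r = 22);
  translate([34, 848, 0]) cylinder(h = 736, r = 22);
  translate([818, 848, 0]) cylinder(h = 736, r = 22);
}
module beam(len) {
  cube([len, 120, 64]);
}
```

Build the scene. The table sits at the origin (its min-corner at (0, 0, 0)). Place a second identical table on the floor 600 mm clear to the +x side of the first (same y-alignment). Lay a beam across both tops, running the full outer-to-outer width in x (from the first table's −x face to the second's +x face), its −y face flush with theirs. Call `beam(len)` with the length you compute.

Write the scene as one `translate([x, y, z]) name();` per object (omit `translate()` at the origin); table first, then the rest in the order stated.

table();
translate([1452, 0, 0]) table();
translate([0, 0, 774]) beam(2304);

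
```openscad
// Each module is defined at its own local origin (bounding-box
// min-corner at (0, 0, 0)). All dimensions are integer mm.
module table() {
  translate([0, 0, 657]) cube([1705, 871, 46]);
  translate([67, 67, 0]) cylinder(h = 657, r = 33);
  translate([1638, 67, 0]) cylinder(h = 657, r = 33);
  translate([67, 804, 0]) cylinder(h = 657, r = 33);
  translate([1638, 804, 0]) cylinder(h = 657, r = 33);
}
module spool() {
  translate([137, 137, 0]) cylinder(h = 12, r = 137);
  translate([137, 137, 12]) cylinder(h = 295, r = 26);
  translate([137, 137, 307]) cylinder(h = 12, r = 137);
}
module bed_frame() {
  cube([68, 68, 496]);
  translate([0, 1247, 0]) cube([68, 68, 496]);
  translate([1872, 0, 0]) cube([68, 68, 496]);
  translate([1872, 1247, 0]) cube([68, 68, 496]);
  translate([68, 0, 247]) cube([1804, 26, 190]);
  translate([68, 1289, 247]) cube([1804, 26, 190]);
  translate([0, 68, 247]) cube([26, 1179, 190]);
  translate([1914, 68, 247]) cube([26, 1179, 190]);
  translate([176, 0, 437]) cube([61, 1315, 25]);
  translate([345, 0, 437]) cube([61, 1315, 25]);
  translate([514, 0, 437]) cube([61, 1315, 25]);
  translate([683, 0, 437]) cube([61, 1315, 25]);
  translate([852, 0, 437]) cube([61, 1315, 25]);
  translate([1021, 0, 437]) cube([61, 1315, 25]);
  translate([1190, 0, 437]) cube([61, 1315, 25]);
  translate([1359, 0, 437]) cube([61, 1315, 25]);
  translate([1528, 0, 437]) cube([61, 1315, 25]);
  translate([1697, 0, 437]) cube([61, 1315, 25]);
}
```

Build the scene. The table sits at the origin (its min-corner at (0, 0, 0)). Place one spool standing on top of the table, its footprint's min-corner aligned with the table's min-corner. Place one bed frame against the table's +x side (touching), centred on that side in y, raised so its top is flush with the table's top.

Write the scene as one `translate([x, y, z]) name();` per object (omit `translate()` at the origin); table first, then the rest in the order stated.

table();
translate([0, 0, 703]) spool();
translate([1705, -222, 207]) bed_frame();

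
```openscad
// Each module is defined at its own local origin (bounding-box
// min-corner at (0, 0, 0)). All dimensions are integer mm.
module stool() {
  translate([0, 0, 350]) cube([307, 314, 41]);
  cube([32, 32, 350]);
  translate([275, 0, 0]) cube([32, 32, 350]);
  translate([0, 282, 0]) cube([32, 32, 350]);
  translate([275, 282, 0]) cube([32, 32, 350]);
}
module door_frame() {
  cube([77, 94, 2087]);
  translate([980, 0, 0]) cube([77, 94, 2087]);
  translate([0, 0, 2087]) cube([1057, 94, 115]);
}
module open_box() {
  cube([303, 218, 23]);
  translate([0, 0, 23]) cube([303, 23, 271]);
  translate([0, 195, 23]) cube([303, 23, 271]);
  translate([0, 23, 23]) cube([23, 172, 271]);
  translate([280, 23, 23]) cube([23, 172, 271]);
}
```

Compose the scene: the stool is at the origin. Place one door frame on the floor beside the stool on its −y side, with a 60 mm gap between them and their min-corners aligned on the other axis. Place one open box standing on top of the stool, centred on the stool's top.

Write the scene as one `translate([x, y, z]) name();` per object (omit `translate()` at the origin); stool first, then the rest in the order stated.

stool();
translate([0, -154, 0]) door_frame();
translate([2, 48, 391]) open_box();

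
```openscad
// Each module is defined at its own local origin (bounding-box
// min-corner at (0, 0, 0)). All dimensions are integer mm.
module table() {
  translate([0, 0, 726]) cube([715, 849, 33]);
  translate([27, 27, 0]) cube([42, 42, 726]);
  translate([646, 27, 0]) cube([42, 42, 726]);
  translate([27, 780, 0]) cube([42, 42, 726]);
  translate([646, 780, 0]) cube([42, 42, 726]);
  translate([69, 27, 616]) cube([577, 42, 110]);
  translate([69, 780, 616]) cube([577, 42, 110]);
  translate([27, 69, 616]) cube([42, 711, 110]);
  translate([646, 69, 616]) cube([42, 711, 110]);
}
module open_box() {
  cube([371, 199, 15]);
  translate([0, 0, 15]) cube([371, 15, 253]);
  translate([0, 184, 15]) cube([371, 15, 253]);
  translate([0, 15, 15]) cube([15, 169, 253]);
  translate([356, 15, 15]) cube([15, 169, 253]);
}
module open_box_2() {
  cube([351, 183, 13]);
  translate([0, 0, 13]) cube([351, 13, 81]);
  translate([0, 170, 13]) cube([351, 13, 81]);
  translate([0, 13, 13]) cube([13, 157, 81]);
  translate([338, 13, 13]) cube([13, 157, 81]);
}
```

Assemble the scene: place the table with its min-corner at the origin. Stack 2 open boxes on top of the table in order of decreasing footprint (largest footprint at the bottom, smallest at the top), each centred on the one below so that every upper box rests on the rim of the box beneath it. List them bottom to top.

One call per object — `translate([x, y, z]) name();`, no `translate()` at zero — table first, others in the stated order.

table();
translate([172, 325, 759]) open_box();
translate([182, 333, 1027]) open_box_2();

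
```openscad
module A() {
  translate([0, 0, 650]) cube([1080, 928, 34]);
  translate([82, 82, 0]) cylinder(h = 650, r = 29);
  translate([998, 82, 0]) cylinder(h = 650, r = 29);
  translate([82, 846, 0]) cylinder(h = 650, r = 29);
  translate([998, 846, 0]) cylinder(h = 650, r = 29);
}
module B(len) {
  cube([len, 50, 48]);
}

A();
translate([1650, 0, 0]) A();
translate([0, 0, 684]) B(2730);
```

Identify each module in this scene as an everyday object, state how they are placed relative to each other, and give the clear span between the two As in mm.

Second table starts at x = 1650; first ends at x = 1080; clear span = 1650 − 1080 = 570 mm.

A is a table. B is a beam. A beam spans the tops of two tables. The clear span between the two tables is 570 mm.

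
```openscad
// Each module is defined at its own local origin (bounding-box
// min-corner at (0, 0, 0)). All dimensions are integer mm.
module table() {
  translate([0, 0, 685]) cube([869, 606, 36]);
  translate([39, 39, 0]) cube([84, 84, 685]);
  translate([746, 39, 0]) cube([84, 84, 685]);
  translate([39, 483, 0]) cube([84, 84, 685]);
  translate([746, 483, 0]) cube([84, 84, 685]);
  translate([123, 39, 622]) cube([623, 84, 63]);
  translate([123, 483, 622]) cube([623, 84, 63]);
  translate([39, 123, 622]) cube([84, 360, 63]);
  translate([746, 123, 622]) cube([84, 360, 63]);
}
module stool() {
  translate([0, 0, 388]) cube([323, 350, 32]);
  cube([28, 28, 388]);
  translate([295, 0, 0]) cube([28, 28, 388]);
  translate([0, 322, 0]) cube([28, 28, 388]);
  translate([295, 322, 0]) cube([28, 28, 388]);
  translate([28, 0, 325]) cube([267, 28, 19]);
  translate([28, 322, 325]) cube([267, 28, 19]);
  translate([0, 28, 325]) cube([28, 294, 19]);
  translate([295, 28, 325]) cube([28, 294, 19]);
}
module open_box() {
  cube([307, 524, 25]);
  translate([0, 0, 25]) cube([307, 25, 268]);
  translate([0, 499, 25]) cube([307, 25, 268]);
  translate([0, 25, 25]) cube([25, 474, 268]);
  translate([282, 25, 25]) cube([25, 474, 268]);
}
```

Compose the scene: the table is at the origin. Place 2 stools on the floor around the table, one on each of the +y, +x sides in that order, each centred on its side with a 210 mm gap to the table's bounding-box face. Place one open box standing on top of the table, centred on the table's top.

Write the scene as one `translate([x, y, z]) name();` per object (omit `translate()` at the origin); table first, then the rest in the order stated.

table();
translate([273, 816, 0]) stool();
translate([1079, 128, 0]) stool();
translate([281, 41, 721]) open_box();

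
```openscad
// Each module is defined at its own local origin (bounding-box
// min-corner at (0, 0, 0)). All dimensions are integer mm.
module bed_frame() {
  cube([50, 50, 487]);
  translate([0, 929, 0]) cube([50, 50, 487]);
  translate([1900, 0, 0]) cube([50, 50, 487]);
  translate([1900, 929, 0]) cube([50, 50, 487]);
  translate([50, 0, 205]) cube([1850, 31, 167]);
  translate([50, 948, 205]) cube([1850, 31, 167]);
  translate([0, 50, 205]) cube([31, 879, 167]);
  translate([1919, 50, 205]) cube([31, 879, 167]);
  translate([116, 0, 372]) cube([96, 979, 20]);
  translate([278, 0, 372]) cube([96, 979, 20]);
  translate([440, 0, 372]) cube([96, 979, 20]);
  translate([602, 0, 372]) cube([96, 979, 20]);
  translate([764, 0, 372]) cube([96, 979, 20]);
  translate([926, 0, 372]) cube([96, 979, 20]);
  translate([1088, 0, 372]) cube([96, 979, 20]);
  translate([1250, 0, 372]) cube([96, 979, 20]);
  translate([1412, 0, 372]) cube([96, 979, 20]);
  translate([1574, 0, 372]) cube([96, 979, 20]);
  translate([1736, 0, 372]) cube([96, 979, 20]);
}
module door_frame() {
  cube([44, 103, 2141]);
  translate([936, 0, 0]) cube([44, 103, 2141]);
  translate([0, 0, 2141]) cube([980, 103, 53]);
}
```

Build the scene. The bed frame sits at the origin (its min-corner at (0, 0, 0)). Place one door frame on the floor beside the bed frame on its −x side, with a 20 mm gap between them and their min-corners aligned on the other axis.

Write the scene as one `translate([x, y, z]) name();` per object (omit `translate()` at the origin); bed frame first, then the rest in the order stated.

bed_frame();
translate([-1000, 0, 0]) door_frame();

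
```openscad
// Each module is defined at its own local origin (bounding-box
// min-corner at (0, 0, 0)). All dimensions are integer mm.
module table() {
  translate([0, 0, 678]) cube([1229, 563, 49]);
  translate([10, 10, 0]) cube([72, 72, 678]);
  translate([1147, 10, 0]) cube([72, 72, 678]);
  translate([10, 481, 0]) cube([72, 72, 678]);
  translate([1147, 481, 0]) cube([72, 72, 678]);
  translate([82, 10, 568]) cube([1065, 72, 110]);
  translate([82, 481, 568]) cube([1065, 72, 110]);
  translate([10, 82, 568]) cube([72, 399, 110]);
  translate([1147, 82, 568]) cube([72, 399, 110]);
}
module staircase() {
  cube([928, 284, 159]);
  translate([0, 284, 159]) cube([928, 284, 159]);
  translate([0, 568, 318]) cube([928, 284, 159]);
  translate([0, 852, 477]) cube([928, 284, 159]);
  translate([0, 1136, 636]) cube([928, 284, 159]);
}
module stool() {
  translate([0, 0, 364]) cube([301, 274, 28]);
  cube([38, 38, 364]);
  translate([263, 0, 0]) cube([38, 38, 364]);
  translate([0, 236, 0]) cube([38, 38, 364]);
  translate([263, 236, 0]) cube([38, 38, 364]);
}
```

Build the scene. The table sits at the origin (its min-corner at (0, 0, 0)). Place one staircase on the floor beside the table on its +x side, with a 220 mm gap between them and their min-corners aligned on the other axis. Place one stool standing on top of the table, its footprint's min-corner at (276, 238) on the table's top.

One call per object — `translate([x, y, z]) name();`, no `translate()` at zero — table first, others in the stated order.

table();
translate([1449, 0, 0]) staircase();
translate([276, 238, 727]) stool();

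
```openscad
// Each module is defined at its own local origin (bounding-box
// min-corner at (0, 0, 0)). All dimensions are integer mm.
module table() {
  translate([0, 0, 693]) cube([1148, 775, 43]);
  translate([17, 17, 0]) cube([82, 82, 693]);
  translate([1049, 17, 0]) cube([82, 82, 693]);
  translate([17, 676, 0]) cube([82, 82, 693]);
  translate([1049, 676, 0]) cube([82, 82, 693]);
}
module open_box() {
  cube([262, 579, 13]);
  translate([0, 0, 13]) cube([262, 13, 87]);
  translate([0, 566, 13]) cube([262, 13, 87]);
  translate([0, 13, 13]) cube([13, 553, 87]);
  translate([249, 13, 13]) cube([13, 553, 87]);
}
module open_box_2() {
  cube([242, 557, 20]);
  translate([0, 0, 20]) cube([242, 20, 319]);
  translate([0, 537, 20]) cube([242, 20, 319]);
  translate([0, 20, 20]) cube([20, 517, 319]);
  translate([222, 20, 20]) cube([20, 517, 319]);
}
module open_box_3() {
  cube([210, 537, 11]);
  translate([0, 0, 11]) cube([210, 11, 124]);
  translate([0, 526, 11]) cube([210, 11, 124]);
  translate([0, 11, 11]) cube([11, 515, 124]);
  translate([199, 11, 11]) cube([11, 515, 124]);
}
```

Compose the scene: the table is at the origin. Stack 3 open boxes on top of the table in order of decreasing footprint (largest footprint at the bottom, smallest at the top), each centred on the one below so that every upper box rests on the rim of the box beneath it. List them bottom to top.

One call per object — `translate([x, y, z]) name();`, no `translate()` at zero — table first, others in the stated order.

table();
translate([443, 98, 736]) open_box();
translate([453, 109, 836]) open_box_2();
translate([469, 119, 1175]) open_box_3();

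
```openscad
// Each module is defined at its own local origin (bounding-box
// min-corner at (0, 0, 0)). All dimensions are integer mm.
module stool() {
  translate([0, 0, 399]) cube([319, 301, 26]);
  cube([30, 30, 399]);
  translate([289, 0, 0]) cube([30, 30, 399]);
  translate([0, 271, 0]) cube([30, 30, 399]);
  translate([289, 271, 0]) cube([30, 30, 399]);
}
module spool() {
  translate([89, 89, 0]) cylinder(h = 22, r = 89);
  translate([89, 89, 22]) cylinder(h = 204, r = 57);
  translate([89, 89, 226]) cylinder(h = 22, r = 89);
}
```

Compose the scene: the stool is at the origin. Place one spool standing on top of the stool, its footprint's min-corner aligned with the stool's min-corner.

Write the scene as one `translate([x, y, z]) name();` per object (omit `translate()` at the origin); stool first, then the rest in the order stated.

stool();
translate([0, 0, 425]) spool();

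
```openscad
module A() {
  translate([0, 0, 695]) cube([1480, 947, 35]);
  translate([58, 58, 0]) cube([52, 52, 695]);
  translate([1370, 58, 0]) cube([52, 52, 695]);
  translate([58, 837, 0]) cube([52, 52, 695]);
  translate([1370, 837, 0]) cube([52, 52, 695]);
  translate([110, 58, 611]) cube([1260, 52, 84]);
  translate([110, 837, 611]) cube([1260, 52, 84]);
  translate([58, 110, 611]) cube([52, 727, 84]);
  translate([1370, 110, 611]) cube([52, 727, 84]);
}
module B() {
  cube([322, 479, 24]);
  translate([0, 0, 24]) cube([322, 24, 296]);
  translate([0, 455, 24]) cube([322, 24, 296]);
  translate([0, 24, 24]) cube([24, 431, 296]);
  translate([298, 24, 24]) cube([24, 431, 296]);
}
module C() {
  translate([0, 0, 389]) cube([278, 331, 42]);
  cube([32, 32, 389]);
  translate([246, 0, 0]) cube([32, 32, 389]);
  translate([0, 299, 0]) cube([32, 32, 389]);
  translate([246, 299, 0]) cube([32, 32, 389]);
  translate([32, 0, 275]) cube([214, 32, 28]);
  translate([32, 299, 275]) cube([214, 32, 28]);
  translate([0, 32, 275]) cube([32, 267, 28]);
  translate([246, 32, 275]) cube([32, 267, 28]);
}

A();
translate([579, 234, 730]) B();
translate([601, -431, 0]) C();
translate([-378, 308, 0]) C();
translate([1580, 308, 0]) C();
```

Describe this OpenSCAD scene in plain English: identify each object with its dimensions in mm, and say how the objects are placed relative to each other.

A is a rectangular dining table. The top is 1480×947×35 mm with its upper surface at z = 730 mm. It stands on four 52×52 mm square legs, each inset 58 mm from the nearest pair of top edges, running from the floor to the underside of the top. Four apron rails, 52 mm thick and 84 mm tall, run between adjacent legs with their top edges flush with the underside of the top and their outer faces flush with the legs' outer faces.

B is an open storage box with external size 322×479×320 mm and wall thickness 24 mm (the base is also 24 mm thick). The base covers the whole footprint; the four walls stand on the base, with the y-facing walls full-width and the x-facing walls fitting between their inner faces.

C is a four-legged stool. The seat is 278×331 mm, 42 mm thick, top at z = 431 mm. It stands on four square legs, each 32×32 mm in cross-section, from z = 0 to the seat underside, each flush with a corner of the seat. Four stretchers, 32 mm wide and 28 mm tall, connect adjacent legs with their undersides at z = 275 mm, each running between the inner faces of the legs it joins and aligned with the legs' outer faces on the other axis.

The open box is on top of the table, centred. Three stools sit around the table at the −y, −x, +x sides.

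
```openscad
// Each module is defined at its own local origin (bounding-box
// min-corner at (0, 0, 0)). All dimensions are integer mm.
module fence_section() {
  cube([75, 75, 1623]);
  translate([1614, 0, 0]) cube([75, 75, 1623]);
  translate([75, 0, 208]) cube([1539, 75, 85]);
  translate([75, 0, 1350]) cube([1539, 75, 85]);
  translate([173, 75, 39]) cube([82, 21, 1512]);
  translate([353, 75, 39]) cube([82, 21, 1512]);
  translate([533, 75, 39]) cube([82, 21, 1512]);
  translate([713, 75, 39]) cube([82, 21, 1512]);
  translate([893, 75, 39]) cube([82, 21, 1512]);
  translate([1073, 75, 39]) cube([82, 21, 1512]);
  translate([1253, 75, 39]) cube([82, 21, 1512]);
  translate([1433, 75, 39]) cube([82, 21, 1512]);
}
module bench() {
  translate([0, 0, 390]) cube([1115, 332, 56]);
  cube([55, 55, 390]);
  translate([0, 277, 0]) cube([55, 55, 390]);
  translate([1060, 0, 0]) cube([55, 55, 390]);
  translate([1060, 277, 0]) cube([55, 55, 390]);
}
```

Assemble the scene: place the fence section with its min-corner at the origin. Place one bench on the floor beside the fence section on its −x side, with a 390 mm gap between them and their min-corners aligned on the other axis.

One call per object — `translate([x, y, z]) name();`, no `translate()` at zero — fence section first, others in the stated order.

fence_section();
translate([-1505, 0, 0]) bench();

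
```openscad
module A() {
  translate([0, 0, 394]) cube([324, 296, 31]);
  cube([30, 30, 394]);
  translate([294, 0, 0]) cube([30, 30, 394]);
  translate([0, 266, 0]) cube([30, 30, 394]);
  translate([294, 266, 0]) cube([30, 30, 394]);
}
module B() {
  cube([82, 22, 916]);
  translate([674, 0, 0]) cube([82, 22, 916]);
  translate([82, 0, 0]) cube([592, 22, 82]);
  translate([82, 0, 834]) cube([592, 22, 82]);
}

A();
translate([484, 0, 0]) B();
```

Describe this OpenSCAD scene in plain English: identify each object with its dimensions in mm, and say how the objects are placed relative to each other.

A is a simple wooden stool: a rectangular seat 324 mm (x) by 296 mm (y), 31 mm thick, top face at z = 425 mm, on four square legs, each 30×30 mm in cross-section. The legs rest on z = 0, each flush with a corner of the seat.

B is a picture frame with a 592×752 mm rectangular opening (x by z) and a uniform 82 mm border on every side. Frame depth is 22 mm along y. It is built from two vertical stiles running the full outside height and two horizontal rails spanning the gap between the stiles.

The picture frame is on the floor beside the stool on its +x side.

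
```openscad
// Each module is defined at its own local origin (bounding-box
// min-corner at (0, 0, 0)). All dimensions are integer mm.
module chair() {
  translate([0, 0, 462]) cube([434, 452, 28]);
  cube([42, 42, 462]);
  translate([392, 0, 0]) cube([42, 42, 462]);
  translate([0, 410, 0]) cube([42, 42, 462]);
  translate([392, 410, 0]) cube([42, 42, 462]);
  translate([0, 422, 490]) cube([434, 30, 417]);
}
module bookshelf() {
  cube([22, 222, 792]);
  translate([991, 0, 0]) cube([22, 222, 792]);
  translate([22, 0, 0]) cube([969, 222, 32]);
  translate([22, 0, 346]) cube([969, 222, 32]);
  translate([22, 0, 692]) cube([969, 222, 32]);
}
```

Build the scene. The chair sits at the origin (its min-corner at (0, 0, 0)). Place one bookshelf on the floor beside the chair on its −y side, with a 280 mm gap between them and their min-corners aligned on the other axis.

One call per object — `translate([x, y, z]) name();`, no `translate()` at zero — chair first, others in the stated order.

chair();
translate([0, -502, 0]) bookshelf();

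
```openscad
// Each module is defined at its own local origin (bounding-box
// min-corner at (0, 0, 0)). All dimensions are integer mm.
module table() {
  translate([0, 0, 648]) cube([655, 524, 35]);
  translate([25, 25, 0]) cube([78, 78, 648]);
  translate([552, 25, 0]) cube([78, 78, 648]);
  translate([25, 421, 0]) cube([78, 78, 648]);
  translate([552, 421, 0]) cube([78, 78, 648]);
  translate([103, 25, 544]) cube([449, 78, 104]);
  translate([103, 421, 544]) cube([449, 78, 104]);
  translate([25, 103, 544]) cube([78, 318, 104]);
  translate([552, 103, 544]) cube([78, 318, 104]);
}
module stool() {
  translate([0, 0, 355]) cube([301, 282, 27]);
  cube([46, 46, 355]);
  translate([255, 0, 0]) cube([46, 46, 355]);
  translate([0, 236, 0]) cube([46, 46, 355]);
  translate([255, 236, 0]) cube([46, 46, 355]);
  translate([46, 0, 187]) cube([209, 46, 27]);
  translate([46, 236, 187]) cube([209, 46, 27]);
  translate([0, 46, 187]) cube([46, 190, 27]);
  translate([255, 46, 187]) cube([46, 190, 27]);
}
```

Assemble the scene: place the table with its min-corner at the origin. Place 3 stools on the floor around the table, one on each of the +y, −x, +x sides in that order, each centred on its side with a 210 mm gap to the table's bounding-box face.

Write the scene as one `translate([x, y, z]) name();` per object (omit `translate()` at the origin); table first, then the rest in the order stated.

table();
translate([177, 734, 0]) stool();
translate([-511, 121, 0]) stool();
translate([865, 121, 0]) stool();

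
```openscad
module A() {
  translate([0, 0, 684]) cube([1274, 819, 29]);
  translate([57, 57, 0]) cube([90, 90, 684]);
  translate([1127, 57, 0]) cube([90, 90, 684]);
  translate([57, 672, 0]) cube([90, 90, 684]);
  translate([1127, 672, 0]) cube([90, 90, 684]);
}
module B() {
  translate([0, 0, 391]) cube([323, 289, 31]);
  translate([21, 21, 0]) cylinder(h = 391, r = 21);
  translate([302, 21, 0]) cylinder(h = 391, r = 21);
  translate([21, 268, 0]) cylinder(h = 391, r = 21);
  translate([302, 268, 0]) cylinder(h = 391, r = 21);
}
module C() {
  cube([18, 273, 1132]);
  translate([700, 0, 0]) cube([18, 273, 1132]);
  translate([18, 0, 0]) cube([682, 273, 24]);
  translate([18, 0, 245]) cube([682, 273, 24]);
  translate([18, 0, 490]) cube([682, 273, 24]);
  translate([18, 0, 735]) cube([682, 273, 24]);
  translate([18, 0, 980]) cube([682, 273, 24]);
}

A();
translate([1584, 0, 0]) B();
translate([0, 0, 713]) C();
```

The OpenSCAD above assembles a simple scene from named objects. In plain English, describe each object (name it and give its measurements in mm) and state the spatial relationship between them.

A is a rectangular dining table. The top is 1274×819×29 mm with its upper surface at z = 713 mm. It stands on four 90×90 mm square legs, each inset 57 mm from the nearest pair of top edges, running from the floor to the underside of the top.

B is a simple wooden stool: a rectangular seat 323 mm (x) by 289 mm (y), 31 mm thick, top face at z = 422 mm, on four round legs, each 42 mm in diameter. The legs rest on z = 0, each leg's axis is inset half a diameter from the nearest pair of seat edges (so the leg's bounding box is flush with the corner).

C is a bookshelf 718 mm wide overall, 273 mm deep and 1132 mm tall. The two sides are 18 mm thick vertical panels. 5 horizontal shelves of 24 mm thickness span between the inner faces of the sides; the lowest shelf sits on the floor and shelves are stacked with a clear vertical gap of 221 mm between each pair.

The stool is on the floor beside the table on its +x side. The bookshelf is on top of the table.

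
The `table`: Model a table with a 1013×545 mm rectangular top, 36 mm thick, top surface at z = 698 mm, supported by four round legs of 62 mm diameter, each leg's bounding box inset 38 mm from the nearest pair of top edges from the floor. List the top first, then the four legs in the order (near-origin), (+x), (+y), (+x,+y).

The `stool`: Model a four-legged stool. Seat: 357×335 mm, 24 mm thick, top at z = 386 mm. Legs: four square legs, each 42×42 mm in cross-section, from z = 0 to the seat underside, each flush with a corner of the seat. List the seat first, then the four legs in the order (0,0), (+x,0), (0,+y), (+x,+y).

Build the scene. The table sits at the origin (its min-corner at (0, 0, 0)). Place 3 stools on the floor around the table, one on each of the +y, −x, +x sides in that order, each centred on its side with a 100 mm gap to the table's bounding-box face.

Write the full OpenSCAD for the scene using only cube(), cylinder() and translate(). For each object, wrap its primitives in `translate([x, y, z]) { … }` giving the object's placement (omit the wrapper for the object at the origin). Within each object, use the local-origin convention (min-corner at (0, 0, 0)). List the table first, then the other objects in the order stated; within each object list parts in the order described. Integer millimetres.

translate([0, 0, 662]) cube([1013, 545, 36]);
translate([69, 69, 0]) cylinder(h = 662, r = 31);
translate([944, 69, 0]) cylinder(h = 662, r = 31);
translate([69, 476, 0]) cylinder(h = 662, r = 31);
translate([944, 476, 0]) cylinder(h = 662, r = 31);
translate([328, 645, 0]) {
  translate([0, 0, 362]) cube([357, 335, 24]);
  cube([42, 42, 362]);
  translate([315, 0, 0]) cube([42, 42, 362]);
  translate([0, 293, 0]) cube([42, 42, 362]);
  translate([315, 293, 0]) cube([42, 42, 362]);
}
translate([-457, 105, 0]) {
  translate([0, 0, 362]) cube([357, 335, 24]);
  cube([42, 42, 362]);
  translate([315, 0, 0]) cube([42, 42, 362]);
  translate([0, 293, 0]) cube([42, 42, 362]);
  translate([315, 293, 0]) cube([42, 42, 362]);
}
translate([1113, 105, 0]) {
  translate([0, 0, 362]) cube([357, 335, 24]);
  cube([42, 42, 362]);
  translate([315, 0, 0]) cube([42, 42, 362]);
  translate([0, 293, 0]) cube([42, 42, 362]);
  translate([315, 293, 0]) cube([42, 42, 362]);
}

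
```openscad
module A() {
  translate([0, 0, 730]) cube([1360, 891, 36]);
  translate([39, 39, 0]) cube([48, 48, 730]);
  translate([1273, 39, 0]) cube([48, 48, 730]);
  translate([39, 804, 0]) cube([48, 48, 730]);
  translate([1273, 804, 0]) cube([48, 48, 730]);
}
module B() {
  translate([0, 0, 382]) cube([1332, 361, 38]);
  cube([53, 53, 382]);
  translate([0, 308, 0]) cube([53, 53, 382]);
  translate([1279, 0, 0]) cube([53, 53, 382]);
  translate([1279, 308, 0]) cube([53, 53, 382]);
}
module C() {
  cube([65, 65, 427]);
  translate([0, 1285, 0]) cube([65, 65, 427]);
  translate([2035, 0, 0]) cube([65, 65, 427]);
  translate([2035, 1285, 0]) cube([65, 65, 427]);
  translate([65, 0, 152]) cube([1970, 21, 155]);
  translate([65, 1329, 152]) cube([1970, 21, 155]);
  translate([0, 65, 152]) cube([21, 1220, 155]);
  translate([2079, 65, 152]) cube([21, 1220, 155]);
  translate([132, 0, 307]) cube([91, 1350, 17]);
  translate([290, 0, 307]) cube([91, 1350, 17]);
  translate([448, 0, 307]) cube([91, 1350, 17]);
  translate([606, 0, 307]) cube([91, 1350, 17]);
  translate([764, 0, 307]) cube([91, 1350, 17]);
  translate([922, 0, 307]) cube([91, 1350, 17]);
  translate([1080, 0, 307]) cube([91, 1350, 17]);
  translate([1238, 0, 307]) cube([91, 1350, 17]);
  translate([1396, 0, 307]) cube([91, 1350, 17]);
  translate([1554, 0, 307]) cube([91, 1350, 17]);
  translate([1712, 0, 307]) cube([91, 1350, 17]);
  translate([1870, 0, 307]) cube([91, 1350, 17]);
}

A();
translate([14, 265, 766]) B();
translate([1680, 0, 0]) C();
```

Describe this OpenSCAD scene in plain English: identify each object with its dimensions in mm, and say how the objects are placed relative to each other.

A is a table: top 1360 mm (x) × 891 mm (y), 36 mm thick, upper face at z = 766 mm, on four 48×48 mm square legs, each inset 39 mm from the nearest pair of top edges, running from z = 0 to the bottom of the top.

B is a bench: a 1332×361 mm seat slab, 38 mm thick, top at z = 420 mm, on four 53×53 mm square legs flush with the seat corners and standing on z = 0.

C is a bed frame 2100 mm long (x) by 1350 mm wide (y). Four 65×65 mm corner posts, 427 mm tall, at the corners of the footprint. Four rails of 21 mm thickness and 155 mm height run between adjacent posts with their undersides at z = 152 mm, their outer faces flush with the outside of the frame (the two x-running rails run between the posts' inner faces; the two y-running rails run between the posts' inner faces). 12 slats, each 91 mm wide (x) and 17 mm thick, lie across the top of the two x-running rails, running the full 1350 mm width of the frame in y; the slats are evenly spaced along x between the inner faces of the end posts with equal gaps (rounded down to the nearest mm) at the −x end and between each pair — any rounding remainder accumulates at the +x end.

The bench is on top of the table, centred. The bed frame is on the floor beside the table on its +x side.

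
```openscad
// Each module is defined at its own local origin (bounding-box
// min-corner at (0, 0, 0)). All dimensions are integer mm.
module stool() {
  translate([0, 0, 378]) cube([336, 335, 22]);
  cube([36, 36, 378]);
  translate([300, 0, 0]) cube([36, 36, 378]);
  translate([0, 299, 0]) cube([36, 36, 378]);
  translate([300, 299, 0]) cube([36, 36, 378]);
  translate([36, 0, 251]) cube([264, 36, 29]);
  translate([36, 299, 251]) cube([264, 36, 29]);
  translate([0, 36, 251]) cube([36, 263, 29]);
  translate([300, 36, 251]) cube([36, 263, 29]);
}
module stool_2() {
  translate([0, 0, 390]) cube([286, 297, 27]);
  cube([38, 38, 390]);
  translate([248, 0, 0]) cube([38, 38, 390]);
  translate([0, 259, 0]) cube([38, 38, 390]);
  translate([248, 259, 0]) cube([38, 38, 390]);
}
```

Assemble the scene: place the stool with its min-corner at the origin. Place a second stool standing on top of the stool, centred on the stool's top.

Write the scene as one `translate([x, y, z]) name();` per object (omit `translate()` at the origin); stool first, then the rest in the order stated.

stool();
translate([25, 19, 400]) stool_2();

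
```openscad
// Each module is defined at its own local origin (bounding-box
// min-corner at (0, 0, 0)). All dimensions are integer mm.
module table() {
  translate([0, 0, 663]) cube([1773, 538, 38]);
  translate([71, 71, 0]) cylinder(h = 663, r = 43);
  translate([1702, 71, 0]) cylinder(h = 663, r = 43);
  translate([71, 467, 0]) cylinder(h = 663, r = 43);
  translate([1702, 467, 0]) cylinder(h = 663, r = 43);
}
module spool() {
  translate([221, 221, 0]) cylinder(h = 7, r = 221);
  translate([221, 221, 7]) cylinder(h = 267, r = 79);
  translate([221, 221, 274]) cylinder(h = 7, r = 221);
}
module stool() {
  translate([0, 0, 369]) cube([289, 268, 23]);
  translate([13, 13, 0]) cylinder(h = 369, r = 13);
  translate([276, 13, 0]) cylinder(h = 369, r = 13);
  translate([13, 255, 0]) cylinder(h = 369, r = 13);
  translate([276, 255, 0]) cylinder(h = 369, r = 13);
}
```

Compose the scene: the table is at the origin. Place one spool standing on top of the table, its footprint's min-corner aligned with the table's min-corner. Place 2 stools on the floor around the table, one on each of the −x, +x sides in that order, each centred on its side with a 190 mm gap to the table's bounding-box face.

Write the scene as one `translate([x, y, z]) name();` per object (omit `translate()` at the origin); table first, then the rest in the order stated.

table();
translate([0, 0, 701]) spool();
translate([-479, 135, 0]) stool();
translate([1963, 135, 0]) stool();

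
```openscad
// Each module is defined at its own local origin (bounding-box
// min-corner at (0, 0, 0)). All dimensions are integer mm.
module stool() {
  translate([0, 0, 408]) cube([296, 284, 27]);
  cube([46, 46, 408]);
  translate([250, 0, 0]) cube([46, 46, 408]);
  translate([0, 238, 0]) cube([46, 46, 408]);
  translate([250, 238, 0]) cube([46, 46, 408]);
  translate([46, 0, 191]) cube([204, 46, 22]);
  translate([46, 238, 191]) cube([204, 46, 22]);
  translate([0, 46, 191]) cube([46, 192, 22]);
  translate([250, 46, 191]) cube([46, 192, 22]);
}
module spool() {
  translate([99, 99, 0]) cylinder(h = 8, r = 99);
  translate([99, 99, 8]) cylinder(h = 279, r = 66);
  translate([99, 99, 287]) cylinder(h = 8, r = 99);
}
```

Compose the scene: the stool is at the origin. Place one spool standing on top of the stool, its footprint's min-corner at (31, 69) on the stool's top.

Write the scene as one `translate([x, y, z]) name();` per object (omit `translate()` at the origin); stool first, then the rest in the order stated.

stool();
translate([31, 69, 435]) spool();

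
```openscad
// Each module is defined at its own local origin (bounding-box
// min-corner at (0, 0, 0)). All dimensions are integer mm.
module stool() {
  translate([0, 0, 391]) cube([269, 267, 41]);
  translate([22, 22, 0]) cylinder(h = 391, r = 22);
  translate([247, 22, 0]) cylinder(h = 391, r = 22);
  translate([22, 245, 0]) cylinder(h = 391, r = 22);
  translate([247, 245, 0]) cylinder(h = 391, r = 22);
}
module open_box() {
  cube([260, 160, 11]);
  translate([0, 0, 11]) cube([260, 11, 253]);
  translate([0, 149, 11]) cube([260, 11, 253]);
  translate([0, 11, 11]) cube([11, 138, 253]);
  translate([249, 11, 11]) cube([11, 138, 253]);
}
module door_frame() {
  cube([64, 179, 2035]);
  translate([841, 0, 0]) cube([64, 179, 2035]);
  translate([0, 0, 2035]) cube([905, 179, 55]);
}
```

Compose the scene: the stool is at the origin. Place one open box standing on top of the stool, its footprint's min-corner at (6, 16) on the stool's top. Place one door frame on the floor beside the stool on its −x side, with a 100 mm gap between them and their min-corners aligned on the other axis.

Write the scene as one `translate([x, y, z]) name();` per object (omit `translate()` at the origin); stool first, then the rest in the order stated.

stool();
translate([6, 16, 432]) open_box();
translate([-1005, 0, 0]) door_frame();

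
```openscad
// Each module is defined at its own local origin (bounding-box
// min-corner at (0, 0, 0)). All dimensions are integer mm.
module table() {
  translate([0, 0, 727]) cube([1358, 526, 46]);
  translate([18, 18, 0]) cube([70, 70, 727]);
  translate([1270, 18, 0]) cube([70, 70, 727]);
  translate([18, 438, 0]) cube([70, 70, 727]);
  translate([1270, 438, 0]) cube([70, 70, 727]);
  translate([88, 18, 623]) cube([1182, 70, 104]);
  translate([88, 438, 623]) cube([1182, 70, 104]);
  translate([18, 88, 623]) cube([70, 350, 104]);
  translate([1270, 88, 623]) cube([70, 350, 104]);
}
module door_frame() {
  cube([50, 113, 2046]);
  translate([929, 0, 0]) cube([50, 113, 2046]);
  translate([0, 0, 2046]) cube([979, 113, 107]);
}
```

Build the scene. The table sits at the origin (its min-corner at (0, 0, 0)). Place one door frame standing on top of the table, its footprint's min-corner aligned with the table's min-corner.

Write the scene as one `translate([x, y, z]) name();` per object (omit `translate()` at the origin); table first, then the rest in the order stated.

table();
translate([0, 0, 773]) door_frame();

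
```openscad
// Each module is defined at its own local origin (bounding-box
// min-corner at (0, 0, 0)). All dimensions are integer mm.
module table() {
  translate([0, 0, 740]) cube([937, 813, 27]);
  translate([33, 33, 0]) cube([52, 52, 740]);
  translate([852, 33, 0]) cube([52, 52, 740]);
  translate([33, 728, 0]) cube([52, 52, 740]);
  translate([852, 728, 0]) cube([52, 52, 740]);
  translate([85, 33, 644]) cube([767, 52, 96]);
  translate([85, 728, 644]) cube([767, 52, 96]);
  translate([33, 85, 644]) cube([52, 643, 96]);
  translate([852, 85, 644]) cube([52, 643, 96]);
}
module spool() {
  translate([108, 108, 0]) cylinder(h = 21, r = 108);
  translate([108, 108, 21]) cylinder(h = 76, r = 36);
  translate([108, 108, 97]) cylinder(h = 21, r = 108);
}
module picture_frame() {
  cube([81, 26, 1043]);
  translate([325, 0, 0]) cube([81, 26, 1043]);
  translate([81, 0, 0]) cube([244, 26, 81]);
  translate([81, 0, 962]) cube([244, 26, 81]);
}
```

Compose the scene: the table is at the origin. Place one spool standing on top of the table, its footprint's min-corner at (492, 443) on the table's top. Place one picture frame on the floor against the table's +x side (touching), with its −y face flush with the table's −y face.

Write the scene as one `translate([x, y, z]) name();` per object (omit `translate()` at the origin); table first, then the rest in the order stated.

table();
translate([492, 443, 767]) spool();
translate([937, 0, 0]) picture_frame();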